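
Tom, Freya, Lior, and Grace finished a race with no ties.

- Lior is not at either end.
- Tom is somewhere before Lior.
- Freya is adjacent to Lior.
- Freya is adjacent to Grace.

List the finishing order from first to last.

From clue 1: Lior is in {2,3}.
From clues 1–2: Tom is in {1,2}.
From clues 1–4: Tom → place 1, Lior → place 2, Freya → place 3, Grace → place 4.

Tom, Lior, Freya, Grace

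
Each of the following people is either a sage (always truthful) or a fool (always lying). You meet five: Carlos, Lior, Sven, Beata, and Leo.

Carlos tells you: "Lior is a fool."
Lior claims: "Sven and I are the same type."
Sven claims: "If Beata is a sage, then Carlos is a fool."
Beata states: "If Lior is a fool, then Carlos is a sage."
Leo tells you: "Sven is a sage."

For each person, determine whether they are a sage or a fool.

Consider Carlos. Suppose Carlos is a sage.
Then no assignment of the remaining roles makes every statement match its speaker's type — contradiction.
So Carlos is a fool.
With that fixed, Sven's statement is true, so Sven is a sage.
With that fixed, Leo's statement is true, so Leo is a sage.
Consider Lior. Suppose Lior is a fool.
Then Carlos's statement comes out true, contradicting Carlos being a fool.
So Lior is a sage.
With that fixed, Beata's statement is true, so Beata is a sage.

Carlos: fool, Lior: sage, Sven: sage, Beata: sage, Leo: sage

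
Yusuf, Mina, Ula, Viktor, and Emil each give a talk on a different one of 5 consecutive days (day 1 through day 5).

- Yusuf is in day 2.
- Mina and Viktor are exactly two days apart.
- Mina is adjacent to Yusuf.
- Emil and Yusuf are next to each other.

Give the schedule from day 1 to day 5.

Emil, Yusuf, Mina, Ula, Viktor

From clue 1: Yusuf → day 2.
From clues 1–2: Mina is in {1,3,5}.
From clues 1–3: Mina is in {1,3}.
From clues 1–4: Emil → day 1, Mina → day 3, Ula → day 4, Viktor → day 5.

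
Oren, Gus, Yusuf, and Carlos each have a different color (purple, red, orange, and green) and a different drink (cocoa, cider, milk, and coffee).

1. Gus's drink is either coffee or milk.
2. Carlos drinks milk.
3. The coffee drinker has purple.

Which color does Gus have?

purple

With clues 1–3, green, orange, and red are impossible for Gus's color.
That leaves purple.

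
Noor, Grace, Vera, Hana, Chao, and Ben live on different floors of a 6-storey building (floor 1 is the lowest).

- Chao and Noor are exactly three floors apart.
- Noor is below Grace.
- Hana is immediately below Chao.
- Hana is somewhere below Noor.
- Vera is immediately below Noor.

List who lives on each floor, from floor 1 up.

From clues 1–2: Noor is in {1,2,3,4,5}.
From clues 1–3: Noor is in {1,2,3,5}.
From clues 1–4: Hana → floor 1, Chao → floor 2, Noor → floor 5, Grace → floor 6.
From clues 1–5: Ben → floor 3, Vera → floor 4.

Hana, Chao, Ben, Vera, Noor, Grace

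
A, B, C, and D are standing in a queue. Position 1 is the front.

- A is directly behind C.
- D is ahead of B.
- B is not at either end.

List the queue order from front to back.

From clue 1: A is in {2,3,4}.
From clues 1–2: B is in {2,4}.
From clues 1–3: D → position 1, B → position 2, C → position 3, A → position 4.

D, B, C, A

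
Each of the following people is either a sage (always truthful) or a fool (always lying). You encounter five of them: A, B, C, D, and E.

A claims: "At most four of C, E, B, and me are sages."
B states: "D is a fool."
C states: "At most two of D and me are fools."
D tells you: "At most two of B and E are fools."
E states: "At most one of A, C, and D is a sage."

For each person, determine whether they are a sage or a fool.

Regardless of anyone's role, A's statement is true, so A is a sage.
With that fixed, C's statement is true, so C is a sage.
With that fixed, D's statement is true, so D is a sage.
With that fixed, E's statement is false, so E is a fool.
With that fixed, B's statement is false, so B is a fool.

A: sage, B: fool, C: sage, D: sage, E: fool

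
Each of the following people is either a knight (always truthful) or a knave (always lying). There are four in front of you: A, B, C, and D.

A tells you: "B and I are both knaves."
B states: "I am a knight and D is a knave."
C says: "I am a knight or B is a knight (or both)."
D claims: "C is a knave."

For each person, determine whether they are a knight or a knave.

A: knave, B: knight, C: knight, D: knave

Consider A. Suppose A is a knight.
Then A's own statement would have to be true, but it can't be — contradiction.
So A is a knave.
Consider B. Suppose B is a knave.
Then A's statement comes out true, contradicting A being a knave.
So B is a knight.
With that fixed, C's statement is true, so C is a knight.
With that fixed, D's statement is false, so D is a knave.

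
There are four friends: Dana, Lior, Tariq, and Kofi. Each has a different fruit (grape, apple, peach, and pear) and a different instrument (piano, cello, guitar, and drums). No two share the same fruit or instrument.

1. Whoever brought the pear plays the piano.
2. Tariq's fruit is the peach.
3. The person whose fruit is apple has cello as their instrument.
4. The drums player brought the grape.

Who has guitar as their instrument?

With clues 1–4, Dana, Kofi, and Lior are impossible for the one with instrument guitar.
That leaves Tariq.

Tariq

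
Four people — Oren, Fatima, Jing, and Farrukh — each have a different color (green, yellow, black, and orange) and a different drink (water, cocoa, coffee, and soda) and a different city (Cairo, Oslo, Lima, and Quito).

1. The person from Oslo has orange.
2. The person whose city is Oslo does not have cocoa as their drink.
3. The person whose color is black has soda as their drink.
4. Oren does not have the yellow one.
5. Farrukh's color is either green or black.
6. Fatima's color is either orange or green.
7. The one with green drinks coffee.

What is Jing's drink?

cocoa

With clues 1–6, soda is impossible for Jing's drink.
With clues 1–7, coffee and water are impossible for Jing's drink.
That leaves cocoa.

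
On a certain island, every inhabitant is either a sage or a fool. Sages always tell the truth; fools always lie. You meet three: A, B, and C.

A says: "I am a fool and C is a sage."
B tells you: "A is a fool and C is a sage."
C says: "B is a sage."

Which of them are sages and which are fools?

Consider A. Suppose A is a sage.
Then A's own statement would have to be true, but it can't be — contradiction.
So A is a fool.
Consider B. Suppose B is a sage.
Then no assignment of the remaining roles makes every statement match its speaker's type — contradiction.
So B is a fool.
With that fixed, C's statement is false, so C is a fool.

A: fool, B: fool, C: fool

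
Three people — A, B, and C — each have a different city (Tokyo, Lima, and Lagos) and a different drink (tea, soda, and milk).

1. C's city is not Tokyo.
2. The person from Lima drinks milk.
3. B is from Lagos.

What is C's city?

Lima

Clue 1 rules out Tokyo for C's city.
With clues 1–3, Lagos is impossible for C's city.
That leaves Lima.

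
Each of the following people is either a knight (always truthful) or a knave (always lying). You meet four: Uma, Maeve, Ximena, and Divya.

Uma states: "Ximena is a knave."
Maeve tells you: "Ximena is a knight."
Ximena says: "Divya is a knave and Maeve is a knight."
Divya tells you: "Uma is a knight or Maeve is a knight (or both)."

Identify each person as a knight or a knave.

Consider Uma. Suppose Uma is a knave.
Then no assignment of the remaining roles makes every statement match its speaker's type — contradiction.
So Uma is a knight.
With that fixed, Divya's statement is true, so Divya is a knight.
With that fixed, Ximena's statement is false, so Ximena is a knave.
With that fixed, Maeve's statement is false, so Maeve is a knave.

Uma: knight, Maeve: knave, Ximena: knave, Divya: knight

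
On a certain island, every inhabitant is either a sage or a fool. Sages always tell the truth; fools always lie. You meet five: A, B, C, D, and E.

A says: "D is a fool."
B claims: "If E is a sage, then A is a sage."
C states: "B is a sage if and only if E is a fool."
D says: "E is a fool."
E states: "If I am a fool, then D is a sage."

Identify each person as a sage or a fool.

Consider A. Suppose A is a fool.
Then no assignment of the remaining roles makes every statement match its speaker's type — contradiction.
So A is a sage.
With that fixed, B's statement is true, so B is a sage.
Consider C. Suppose C is a sage.
Then no assignment of the remaining roles makes every statement match its speaker's type — contradiction.
So C is a fool.
Consider D. Suppose D is a sage.
Then A's statement comes out false, contradicting A being a sage.
So D is a fool.
Consider E. Suppose E is a fool.
Then C's statement comes out true, contradicting C being a fool.
So E is a sage.

A: sage, B: sage, C: fool, D: fool, E: sage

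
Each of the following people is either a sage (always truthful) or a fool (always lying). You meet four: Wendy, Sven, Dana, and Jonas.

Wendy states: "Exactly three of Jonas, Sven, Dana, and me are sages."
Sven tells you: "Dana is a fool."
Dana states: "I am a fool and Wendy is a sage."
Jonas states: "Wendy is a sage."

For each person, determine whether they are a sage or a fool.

Consider Wendy. Suppose Wendy is a sage.
Then whichever role Dana has, Dana's statement has the wrong truth value — contradiction.
So Wendy is a fool.
With that fixed, Dana's statement is false, so Dana is a fool.
With that fixed, Jonas's statement is false, so Jonas is a fool.
With that fixed, Sven's statement is true, so Sven is a sage.

Wendy: fool, Sven: sage, Dana: fool, Jonas: fool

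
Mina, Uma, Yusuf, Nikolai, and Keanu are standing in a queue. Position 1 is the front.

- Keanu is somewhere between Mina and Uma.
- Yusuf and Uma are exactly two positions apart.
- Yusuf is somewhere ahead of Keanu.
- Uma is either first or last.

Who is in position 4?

With clues 1–3, Mina, Nikolai, and Yusuf are ruled out for position 4.
With clues 1–4, Uma is ruled out for position 4.
So position 4 is Keanu.

Keanu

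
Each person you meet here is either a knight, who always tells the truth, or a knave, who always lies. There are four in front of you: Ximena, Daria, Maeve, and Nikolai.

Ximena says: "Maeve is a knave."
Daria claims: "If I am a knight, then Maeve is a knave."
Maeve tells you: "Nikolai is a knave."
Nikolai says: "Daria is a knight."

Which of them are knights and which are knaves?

Consider Ximena. Suppose Ximena is a knave.
Then no assignment of the remaining roles makes every statement match its speaker's type — contradiction.
So Ximena is a knight.
Consider Daria. Suppose Daria is a knave.
Then Daria's own statement would have to be false, but it can't be — contradiction.
So Daria is a knight.
With that fixed, Nikolai's statement is true, so Nikolai is a knight.
With that fixed, Maeve's statement is false, so Maeve is a knave.

Ximena: knight, Daria: knight, Maeve: knave, Nikolai: knight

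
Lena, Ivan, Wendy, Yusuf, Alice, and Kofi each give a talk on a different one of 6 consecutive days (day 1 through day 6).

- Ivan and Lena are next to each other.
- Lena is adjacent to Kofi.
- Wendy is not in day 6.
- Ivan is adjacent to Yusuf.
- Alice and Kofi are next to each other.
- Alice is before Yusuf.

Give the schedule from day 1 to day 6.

From clues 1–2: Lena is in {2,3,4,5}.
From clues 1–4: Wendy is in {1,2,5}.
From clues 1–5: Wendy → day 1, Lena → day 4.
From clues 1–6: Alice → day 2, Kofi → day 3, Ivan → day 5, Yusuf → day 6.

Wendy, Alice, Kofi, Lena, Ivan, Yusuf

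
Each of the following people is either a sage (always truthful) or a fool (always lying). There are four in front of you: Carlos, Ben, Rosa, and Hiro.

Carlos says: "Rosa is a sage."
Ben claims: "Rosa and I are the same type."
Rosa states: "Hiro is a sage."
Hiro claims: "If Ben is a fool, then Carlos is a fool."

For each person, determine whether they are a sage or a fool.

Consider Carlos. Suppose Carlos is a fool.
Then no assignment of the remaining roles makes every statement match its speaker's type — contradiction.
So Carlos is a sage.
Consider Ben. Suppose Ben is a fool.
Then no assignment of the remaining roles makes every statement match its speaker's type — contradiction.
So Ben is a sage.
With that fixed, Hiro's statement is true, so Hiro is a sage.
With that fixed, Rosa's statement is true, so Rosa is a sage.

Carlos: sage, Ben: sage, Rosa: sage, Hiro: sage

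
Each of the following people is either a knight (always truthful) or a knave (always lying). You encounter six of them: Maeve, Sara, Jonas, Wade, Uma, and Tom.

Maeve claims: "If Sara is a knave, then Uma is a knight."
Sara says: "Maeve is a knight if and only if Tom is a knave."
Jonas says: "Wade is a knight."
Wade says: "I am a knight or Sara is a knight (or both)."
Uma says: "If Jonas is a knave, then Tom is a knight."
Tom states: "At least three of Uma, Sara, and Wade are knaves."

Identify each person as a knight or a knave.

Maeve: knight, Sara: knight, Jonas: knight, Wade: knight, Uma: knight, Tom: knave

Consider Maeve. Suppose Maeve is a knave.
Then no assignment of the remaining roles makes every statement match its speaker's type — contradiction.
So Maeve is a knight.
Consider Sara. Suppose Sara is a knave.
Then no assignment of the remaining roles makes every statement match its speaker's type — contradiction.
So Sara is a knight.
With that fixed, Wade's statement is true, so Wade is a knight.
With that fixed, Tom's statement is false, so Tom is a knave.
With that fixed, Jonas's statement is true, so Jonas is a knight.
With that fixed, Uma's statement is true, so Uma is a knight.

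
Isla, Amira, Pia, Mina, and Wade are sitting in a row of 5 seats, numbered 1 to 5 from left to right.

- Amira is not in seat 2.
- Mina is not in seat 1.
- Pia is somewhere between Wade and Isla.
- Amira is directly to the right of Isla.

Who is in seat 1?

With clues 1–2, Mina is ruled out for seat 1.
With clues 1–3, Pia is ruled out for seat 1.
With clues 1–4, Amira and Isla are ruled out for seat 1.
So seat 1 is Wade.

Wade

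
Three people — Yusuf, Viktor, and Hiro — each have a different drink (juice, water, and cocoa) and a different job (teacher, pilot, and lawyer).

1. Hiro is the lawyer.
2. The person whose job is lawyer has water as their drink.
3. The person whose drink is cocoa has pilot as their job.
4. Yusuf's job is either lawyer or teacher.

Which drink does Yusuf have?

With clues 1–2, water is impossible for Yusuf's drink.
With clues 1–4, cocoa is impossible for Yusuf's drink.
That leaves juice.

juice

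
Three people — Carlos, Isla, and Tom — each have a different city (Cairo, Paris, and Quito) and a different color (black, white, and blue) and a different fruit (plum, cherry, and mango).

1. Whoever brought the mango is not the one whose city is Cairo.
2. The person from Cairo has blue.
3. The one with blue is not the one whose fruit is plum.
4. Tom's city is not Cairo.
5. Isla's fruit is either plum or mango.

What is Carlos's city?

With clues 1–5, Paris and Quito are impossible for Carlos's city.
That leaves Cairo.

Cairo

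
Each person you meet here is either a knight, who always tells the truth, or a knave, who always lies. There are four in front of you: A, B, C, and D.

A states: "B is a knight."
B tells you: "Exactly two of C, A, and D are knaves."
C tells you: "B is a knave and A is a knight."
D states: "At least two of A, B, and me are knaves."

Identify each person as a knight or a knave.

A: knight, B: knight, C: knave, D: knave

Consider A. Suppose A is a knave.
Then no assignment of the remaining roles makes every statement match its speaker's type — contradiction.
So A is a knight.
Consider B. Suppose B is a knave.
Then A's statement comes out false, contradicting A being a knight.
So B is a knight.
With that fixed, C's statement is false, so C is a knave.
With that fixed, D's statement is false, so D is a knave.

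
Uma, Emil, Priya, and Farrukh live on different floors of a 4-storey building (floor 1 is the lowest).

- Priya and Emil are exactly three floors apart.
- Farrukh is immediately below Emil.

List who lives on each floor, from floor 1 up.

From clue 1: Uma is in {2,3}.
From clues 1–2: Priya → floor 1, Uma → floor 2, Farrukh → floor 3, Emil → floor 4.

Priya, Uma, Farrukh, Emil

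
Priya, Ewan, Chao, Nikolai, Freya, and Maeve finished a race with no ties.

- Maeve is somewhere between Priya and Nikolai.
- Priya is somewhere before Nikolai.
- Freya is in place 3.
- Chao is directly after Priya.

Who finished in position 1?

With clue 1, Maeve is ruled out for place 1.
With clues 1–2, Nikolai is ruled out for place 1.
With clues 1–3, Freya is ruled out for place 1.
With clues 1–4, Chao and Ewan are ruled out for place 1.
So place 1 is Priya.

Priya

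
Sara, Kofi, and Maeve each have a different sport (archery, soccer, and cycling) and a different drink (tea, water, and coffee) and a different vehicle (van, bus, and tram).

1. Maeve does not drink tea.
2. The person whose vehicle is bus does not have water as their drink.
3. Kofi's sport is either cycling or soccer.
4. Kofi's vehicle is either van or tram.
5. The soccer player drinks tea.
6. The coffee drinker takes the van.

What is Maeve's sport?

archery

With clues 1–5, soccer is impossible for Maeve's sport.
With clues 1–6, cycling is impossible for Maeve's sport.
That leaves archery.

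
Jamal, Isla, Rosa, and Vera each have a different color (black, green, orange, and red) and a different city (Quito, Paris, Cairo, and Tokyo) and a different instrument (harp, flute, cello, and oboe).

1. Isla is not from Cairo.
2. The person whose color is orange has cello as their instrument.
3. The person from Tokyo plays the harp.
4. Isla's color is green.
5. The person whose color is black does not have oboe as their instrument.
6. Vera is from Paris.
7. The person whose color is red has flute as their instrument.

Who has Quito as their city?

With clues 1–6, Vera is impossible for the one with city Quito.
With clues 1–7, Jamal and Rosa are impossible for the one with city Quito.
That leaves Isla.

Isla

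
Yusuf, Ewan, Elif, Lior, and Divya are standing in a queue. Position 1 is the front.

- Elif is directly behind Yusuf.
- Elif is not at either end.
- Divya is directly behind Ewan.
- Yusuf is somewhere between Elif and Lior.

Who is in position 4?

Ewan

With clues 1–2, Yusuf is ruled out for position 4.
With clues 1–3, Lior is ruled out for position 4.
With clues 1–4, Divya and Elif are ruled out for position 4.
So position 4 is Ewan.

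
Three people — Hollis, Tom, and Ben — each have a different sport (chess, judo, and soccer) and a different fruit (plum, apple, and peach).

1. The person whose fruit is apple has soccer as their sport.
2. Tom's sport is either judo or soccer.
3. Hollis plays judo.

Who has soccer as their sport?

Tom

With clues 1–3, Ben and Hollis are impossible for the one with sport soccer.
That leaves Tom.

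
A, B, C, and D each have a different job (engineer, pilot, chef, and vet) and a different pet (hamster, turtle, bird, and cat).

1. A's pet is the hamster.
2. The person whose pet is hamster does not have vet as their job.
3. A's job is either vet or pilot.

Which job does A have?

pilot

With clues 1–2, vet is impossible for A's job.
With clues 1–3, chef and engineer are impossible for A's job.
That leaves pilot.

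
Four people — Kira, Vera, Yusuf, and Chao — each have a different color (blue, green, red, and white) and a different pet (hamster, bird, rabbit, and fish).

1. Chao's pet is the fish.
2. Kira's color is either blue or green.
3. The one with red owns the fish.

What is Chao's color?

red

With clues 1–3, blue, green, and white are impossible for Chao's color.
That leaves red.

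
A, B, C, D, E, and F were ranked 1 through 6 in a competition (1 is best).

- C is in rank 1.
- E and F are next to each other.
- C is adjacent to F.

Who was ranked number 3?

E

With clue 1, C is ruled out for rank 3.
With clues 1–3, A, B, D, and F are ruled out for rank 3.
So rank 3 is E.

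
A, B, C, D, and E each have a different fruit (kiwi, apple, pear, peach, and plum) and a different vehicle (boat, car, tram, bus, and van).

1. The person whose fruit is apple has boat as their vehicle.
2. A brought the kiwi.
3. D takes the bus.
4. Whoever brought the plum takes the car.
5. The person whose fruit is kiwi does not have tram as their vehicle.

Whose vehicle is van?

A

With clues 1–3, D is impossible for the one with vehicle van.
With clues 1–5, B, C, and E are impossible for the one with vehicle van.
That leaves A.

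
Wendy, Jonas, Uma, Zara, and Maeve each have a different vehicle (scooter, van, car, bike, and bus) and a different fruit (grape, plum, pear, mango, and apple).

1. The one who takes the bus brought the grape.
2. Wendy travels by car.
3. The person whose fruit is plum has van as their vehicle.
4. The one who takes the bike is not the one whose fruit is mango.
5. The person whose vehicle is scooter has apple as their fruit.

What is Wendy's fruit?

With clues 1–2, grape is impossible for Wendy's fruit.
With clues 1–3, plum is impossible for Wendy's fruit.
With clues 1–5, apple and pear are impossible for Wendy's fruit.
That leaves mango.

mango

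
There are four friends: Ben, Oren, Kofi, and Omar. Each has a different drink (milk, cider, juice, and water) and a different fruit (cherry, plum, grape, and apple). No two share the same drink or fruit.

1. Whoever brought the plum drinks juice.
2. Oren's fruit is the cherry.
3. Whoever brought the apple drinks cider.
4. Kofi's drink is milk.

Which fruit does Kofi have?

grape

With clues 1–2, cherry is impossible for Kofi's fruit.
With clues 1–4, apple and plum are impossible for Kofi's fruit.
That leaves grape.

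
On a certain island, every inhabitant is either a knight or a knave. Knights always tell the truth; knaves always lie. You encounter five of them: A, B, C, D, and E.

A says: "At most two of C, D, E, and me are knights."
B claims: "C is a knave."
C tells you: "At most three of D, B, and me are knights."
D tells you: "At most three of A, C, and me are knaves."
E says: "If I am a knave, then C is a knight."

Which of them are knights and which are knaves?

A: knave, B: knave, C: knight, D: knight, E: knight

Regardless of anyone's role, C's statement is true, so C is a knight.
With that fixed, D's statement is true, so D is a knight.
With that fixed, E's statement is true, so E is a knight.
With that fixed, A's statement is false, so A is a knave.
With that fixed, B's statement is false, so B is a knave.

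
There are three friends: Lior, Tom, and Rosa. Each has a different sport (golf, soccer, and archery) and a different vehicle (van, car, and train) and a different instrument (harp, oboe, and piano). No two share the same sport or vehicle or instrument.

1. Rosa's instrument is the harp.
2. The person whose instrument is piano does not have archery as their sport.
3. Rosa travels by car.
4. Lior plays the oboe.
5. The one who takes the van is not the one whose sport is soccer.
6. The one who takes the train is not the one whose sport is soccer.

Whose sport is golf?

Tom

With clues 1–6, Lior and Rosa are impossible for the one with sport golf.
That leaves Tom.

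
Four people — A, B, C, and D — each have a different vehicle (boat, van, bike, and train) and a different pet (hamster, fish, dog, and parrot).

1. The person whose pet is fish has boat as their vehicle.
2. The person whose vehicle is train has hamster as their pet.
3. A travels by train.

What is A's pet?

hamster

With clues 1–3, dog, fish, and parrot are impossible for A's pet.
That leaves hamster.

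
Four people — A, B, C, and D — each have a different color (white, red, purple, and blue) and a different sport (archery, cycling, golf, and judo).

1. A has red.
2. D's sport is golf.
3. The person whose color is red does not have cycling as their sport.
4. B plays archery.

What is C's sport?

With clues 1–2, golf is impossible for C's sport.
With clues 1–4, archery and judo are impossible for C's sport.
That leaves cycling.

cycling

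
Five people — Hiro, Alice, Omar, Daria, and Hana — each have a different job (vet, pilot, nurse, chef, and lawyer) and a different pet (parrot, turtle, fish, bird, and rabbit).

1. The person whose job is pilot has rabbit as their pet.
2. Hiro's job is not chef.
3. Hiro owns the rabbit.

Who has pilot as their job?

With clues 1–3, Alice, Daria, Hana, and Omar are impossible for the one with job pilot.
That leaves Hiro.

Hiro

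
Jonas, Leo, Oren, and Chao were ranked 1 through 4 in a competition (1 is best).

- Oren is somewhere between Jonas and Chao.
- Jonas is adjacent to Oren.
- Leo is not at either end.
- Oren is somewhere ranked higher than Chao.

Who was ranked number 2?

Oren

With clues 1–3, Chao and Jonas are ruled out for rank 2.
With clues 1–4, Leo is ruled out for rank 2.
So rank 2 is Oren.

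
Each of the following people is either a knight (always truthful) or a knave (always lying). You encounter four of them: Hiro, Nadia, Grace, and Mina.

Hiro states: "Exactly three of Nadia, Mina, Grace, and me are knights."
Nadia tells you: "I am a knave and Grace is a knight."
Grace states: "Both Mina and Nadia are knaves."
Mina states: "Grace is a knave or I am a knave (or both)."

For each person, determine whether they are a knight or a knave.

Consider Hiro. Suppose Hiro is a knight.
Then no assignment of the remaining roles makes every statement match its speaker's type — contradiction.
So Hiro is a knave.
Consider Nadia. Suppose Nadia is a knight.
Then Nadia's own statement would have to be true, but it can't be — contradiction.
So Nadia is a knave.
Consider Grace. Suppose Grace is a knight.
Then Nadia's statement comes out true, contradicting Nadia being a knave.
So Grace is a knave.
With that fixed, Mina's statement is true, so Mina is a knight.

Hiro: knave, Nadia: knave, Grace: knave, Mina: knight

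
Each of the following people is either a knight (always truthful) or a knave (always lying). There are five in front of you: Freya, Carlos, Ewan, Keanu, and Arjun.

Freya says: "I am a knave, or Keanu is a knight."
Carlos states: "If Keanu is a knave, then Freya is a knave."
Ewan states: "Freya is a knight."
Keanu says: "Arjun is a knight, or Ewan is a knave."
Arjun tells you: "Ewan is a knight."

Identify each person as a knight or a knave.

Freya: knight, Carlos: knight, Ewan: knight, Keanu: knight, Arjun: knight

Consider Freya. Suppose Freya is a knave.
Then Freya's own statement would have to be false, but it can't be — contradiction.
So Freya is a knight.
With that fixed, Ewan's statement is true, so Ewan is a knight.
With that fixed, Arjun's statement is true, so Arjun is a knight.
With that fixed, Keanu's statement is true, so Keanu is a knight.
With that fixed, Carlos's statement is true, so Carlos is a knight.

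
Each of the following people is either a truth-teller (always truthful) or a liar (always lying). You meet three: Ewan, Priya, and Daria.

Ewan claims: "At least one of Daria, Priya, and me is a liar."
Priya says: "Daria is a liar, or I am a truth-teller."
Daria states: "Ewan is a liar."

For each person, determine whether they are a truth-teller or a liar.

Ewan: truth-teller, Priya: truth-teller, Daria: liar

Consider Ewan. Suppose Ewan is a liar.
Then Ewan's own statement would have to be false, but it can't be — contradiction.
So Ewan is a truth-teller.
With that fixed, Daria's statement is false, so Daria is a liar.
With that fixed, Priya's statement is true, so Priya is a truth-teller.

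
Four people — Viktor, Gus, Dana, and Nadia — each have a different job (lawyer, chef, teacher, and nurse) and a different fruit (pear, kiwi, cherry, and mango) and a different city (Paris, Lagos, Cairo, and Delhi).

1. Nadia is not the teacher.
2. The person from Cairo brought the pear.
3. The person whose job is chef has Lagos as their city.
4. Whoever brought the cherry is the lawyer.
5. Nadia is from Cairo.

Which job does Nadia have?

nurse

Clue 1 rules out teacher for Nadia's job.
With clues 1–5, chef and lawyer are impossible for Nadia's job.
That leaves nurse.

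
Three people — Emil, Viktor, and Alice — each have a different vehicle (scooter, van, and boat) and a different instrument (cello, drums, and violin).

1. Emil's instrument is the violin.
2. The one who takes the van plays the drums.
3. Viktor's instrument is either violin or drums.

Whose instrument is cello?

Alice

Clue 1 rules out Emil for the one with instrument cello.
With clues 1–3, Viktor is impossible for the one with instrument cello.
That leaves Alice.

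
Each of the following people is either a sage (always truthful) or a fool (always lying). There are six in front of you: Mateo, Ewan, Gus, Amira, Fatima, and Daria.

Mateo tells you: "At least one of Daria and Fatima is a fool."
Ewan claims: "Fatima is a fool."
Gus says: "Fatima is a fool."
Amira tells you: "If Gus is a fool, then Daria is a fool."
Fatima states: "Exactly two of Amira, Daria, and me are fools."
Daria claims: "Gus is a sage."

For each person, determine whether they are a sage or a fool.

Mateo: sage, Ewan: sage, Gus: sage, Amira: sage, Fatima: fool, Daria: sage

Consider Mateo. Suppose Mateo is a fool.
Then no assignment of the remaining roles makes every statement match its speaker's type — contradiction.
So Mateo is a sage.
Consider Ewan. Suppose Ewan is a fool.
Then no assignment of the remaining roles makes every statement match its speaker's type — contradiction.
So Ewan is a sage.
Consider Gus. Suppose Gus is a fool.
Then no assignment of the remaining roles makes every statement match its speaker's type — contradiction.
So Gus is a sage.
With that fixed, Amira's statement is true, so Amira is a sage.
With that fixed, Daria's statement is true, so Daria is a sage.
With that fixed, Fatima's statement is false, so Fatima is a fool.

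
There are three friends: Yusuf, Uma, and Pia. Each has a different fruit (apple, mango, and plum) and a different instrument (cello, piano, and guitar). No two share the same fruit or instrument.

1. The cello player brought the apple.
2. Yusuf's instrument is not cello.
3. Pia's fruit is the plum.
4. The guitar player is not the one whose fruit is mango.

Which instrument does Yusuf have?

With clues 1–2, cello is impossible for Yusuf's instrument.
With clues 1–4, guitar is impossible for Yusuf's instrument.
That leaves piano.

piano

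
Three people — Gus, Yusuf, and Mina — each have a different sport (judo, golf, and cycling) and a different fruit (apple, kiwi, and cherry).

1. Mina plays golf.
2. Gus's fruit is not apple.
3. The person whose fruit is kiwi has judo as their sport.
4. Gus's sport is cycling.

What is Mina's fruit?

apple

With clues 1–3, kiwi is impossible for Mina's fruit.
With clues 1–4, cherry is impossible for Mina's fruit.
That leaves apple.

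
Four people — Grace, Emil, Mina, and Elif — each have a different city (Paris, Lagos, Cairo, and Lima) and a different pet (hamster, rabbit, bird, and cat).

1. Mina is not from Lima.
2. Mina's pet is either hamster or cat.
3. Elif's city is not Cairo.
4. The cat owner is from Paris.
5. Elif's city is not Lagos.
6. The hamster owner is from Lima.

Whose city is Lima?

Elif

Clue 1 rules out Mina for the one with city Lima.
With clues 1–6, Emil and Grace are impossible for the one with city Lima.
That leaves Elif.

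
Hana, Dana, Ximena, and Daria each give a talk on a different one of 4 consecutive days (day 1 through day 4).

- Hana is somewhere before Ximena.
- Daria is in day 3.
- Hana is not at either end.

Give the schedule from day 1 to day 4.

Dana, Hana, Daria, Ximena

From clue 1: Hana is in {1,2,3}.
From clues 1–2: Daria → day 3.
From clues 1–3: Dana → day 1, Hana → day 2, Ximena → day 4.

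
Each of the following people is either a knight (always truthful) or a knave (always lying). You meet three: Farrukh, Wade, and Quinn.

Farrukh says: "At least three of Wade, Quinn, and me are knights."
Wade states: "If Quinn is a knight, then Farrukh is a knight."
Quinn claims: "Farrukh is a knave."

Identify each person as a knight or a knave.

Consider Farrukh. Suppose Farrukh is a knight.
Then no assignment of the remaining roles makes every statement match its speaker's type — contradiction.
So Farrukh is a knave.
With that fixed, Quinn's statement is true, so Quinn is a knight.
With that fixed, Wade's statement is false, so Wade is a knave.

Farrukh: knave, Wade: knave, Quinn: knight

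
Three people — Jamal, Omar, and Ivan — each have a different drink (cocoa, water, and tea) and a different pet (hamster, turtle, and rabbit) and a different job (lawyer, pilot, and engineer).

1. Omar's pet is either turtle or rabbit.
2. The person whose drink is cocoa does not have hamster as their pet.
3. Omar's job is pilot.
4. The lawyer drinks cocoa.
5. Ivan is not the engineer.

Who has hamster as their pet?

Clue 1 rules out Omar for the one with pet hamster.
With clues 1–5, Ivan is impossible for the one with pet hamster.
That leaves Jamal.

Jamal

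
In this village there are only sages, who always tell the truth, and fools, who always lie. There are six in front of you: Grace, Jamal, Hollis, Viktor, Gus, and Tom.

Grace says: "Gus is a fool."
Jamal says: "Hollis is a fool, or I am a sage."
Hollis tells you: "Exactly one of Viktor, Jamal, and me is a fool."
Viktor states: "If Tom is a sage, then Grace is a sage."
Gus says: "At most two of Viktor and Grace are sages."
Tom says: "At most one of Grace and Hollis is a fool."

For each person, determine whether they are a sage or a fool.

Grace: fool, Jamal: sage, Hollis: sage, Viktor: fool, Gus: sage, Tom: sage

Regardless of anyone's role, Gus's statement is true, so Gus is a sage.
With that fixed, Grace's statement is false, so Grace is a fool.
Consider Jamal. Suppose Jamal is a fool.
Then no assignment of the remaining roles makes every statement match its speaker's type — contradiction.
So Jamal is a sage.
Consider Hollis. Suppose Hollis is a fool.
Then no assignment of the remaining roles makes every statement match its speaker's type — contradiction.
So Hollis is a sage.
With that fixed, Tom's statement is true, so Tom is a sage.
With that fixed, Viktor's statement is false, so Viktor is a fool.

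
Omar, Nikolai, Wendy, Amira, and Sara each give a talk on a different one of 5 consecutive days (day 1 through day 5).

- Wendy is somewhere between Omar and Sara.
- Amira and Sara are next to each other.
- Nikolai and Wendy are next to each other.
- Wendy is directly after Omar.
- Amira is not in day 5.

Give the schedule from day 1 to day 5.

From clue 1: Wendy is in {2,3,4}.
From clues 1–3: Omar is in {1,5}.
From clues 1–4: Omar → day 1, Wendy → day 2, Nikolai → day 3.
From clues 1–5: Amira → day 4, Sara → day 5.

Omar, Wendy, Nikolai, Amira, Sara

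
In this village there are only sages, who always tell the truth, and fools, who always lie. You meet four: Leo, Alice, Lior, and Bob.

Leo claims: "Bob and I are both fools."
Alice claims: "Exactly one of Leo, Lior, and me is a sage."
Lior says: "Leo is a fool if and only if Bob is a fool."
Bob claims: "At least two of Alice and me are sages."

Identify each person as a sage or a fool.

Consider Leo. Suppose Leo is a sage.
Then Leo's own statement would have to be true, but it can't be — contradiction.
So Leo is a fool.
Consider Alice. Suppose Alice is a fool.
Then no assignment of the remaining roles makes every statement match its speaker's type — contradiction.
So Alice is a sage.
Consider Lior. Suppose Lior is a sage.
Then Alice's statement comes out false, contradicting Alice being a sage.
So Lior is a fool.
Consider Bob. Suppose Bob is a fool.
Then Leo's statement comes out true, contradicting Leo being a fool.
So Bob is a sage.

Leo: fool, Alice: sage, Lior: fool, Bob: sage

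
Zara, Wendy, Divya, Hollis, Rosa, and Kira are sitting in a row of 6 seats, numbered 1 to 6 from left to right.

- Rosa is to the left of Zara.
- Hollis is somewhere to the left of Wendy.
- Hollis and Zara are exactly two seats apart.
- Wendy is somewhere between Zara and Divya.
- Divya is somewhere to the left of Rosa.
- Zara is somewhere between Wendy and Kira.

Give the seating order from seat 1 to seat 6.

From clue 1: Zara is in {2,3,4,5,6}.
From clues 1–3: Wendy is in {3,4,5,6}.
From clues 1–4: Wendy is in {4,5}.
From clues 1–5: Zara is in {5,6}.
From clues 1–6: Divya → seat 1, Rosa → seat 2, Hollis → seat 3, Wendy → seat 4, Zara → seat 5, Kira → seat 6.

Divya, Rosa, Hollis, Wendy, Zara, Kira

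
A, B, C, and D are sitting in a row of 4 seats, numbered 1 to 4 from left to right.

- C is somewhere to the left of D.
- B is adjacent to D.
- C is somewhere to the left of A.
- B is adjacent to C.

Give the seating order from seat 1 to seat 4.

C, B, D, A

From clue 1: C is in {1,2,3}.
From clues 1–2: C is in {1,2}.
From clues 1–3: C → seat 1.
From clues 1–4: B → seat 2, D → seat 3, A → seat 4.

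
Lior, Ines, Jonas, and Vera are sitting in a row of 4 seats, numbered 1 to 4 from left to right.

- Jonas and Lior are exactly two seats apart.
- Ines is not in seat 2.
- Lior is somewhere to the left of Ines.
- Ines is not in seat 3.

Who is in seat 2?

With clues 1–2, Ines is ruled out for seat 2.
With clues 1–3, Jonas is ruled out for seat 2.
With clues 1–4, Lior is ruled out for seat 2.
So seat 2 is Vera.

Vera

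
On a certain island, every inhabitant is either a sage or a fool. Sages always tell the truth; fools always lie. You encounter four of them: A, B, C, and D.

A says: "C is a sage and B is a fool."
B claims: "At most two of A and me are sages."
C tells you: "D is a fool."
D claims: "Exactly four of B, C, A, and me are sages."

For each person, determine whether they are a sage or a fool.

A: fool, B: sage, C: sage, D: fool

Regardless of anyone's role, B's statement is true, so B is a sage.
With that fixed, A's statement is false, so A is a fool.
With that fixed, D's statement is false, so D is a fool.
With that fixed, C's statement is true, so C is a sage.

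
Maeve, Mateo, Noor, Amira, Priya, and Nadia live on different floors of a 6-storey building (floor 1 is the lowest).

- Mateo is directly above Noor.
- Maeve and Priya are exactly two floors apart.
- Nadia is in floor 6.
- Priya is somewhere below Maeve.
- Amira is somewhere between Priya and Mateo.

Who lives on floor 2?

Amira

With clues 1–3, Maeve, Nadia, Noor, and Priya are ruled out for floor 2.
With clues 1–5, Mateo is ruled out for floor 2.
So floor 2 is Amira.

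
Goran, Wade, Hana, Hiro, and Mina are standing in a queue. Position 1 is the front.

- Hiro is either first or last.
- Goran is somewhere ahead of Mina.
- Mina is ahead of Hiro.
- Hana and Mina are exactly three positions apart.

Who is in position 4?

With clue 1, Hiro is ruled out for position 4.
With clues 1–3, Goran is ruled out for position 4.
With clues 1–4, Hana and Wade are ruled out for position 4.
So position 4 is Mina.

Mina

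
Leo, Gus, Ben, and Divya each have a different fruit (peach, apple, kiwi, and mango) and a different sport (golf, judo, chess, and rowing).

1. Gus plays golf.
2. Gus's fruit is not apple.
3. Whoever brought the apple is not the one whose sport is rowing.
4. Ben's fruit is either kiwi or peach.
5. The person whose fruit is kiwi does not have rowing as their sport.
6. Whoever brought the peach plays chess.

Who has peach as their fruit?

With clues 1–6, Divya, Gus, and Leo are impossible for the one with fruit peach.
That leaves Ben.

Ben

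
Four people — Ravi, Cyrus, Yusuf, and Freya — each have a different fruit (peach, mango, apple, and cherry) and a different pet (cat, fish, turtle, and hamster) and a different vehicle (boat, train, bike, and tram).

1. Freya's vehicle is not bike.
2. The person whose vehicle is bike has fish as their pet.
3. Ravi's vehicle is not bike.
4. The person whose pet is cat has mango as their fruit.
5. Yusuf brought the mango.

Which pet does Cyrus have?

With clues 1–5, cat, hamster, and turtle are impossible for Cyrus's pet.
That leaves fish.

fish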